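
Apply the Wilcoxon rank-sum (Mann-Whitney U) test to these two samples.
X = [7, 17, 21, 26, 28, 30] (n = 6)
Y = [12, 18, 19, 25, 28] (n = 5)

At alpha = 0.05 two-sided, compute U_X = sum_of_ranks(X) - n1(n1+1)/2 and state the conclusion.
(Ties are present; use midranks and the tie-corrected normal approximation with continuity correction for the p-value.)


Step 1: Combine and sort all 11 observations; assign midranks.
sorted (value, group): (7,X), (12,Y), (17,X), (18,Y), (19,Y), (21,X), (25,Y), (26,X), (28,X), (28,Y), (30,X)
ranks: 7->1, 12->2, 17->3, 18->4, 19->5, 21->6, 25->7, 26->8, 28->9.5, 28->9.5, 30->11
Step 2: Rank sum for X: R1 = 1 + 3 + 6 + 8 + 9.5 + 11 = 38.5.
Step 3: U_X = R1 - n1(n1+1)/2 = 38.5 - 6*7/2 = 38.5 - 21 = 17.5.
       U_Y = n1*n2 - U_X = 30 - 17.5 = 12.5.
Step 4: Ties are present, so use the tie-corrected normal approximation (with continuity correction) for the p-value.
Step 5: p-value = 0.714379; compare to alpha = 0.05. fail to reject H0.

U_X = 17.5, p = 0.714379, fail to reject H0 at alpha = 0.05.


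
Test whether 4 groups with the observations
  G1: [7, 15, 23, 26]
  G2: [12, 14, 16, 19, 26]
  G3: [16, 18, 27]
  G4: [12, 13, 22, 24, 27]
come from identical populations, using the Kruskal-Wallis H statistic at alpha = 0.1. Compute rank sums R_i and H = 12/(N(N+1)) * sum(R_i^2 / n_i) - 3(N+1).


Step 1: Combine all N = 17 observations and assign midranks.
sorted (value, group, rank): (7,G1,1), (12,G2,2.5), (12,G4,2.5), (13,G4,4), (14,G2,5), (15,G1,6), (16,G2,7.5), (16,G3,7.5), (18,G3,9), (19,G2,10), (22,G4,11), (23,G1,12), (24,G4,13), (26,G1,14.5), (26,G2,14.5), (27,G3,16.5), (27,G4,16.5)
Step 2: Sum ranks within each group.
R_1 = 33.5 (n_1 = 4)
R_2 = 39.5 (n_2 = 5)
R_3 = 33 (n_3 = 3)
R_4 = 47 (n_4 = 5)
Step 3: H = 12/(N(N+1)) * sum(R_i^2/n_i) - 3(N+1)
     = 12/(17*18) * (33.5^2/4 + 39.5^2/5 + 33^2/3 + 47^2/5) - 3*18
     = 0.039216 * 1397.41 - 54
     = 0.800490.
Step 4: Ties present; correction factor C = 1 - 24/(17^3 - 17) = 0.995098. Corrected H = 0.800490 / 0.995098 = 0.804433.
Step 5: Under H0, H ~ chi^2(3); p-value = 0.848406.
Step 6: alpha = 0.1. fail to reject H0.

H = 0.8044, df = 3, p = 0.848406, fail to reject H0.


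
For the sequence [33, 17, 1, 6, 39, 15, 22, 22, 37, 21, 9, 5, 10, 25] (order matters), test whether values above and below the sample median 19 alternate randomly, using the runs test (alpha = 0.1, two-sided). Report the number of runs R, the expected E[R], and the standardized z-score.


Step 1: Compute median = 19; label A = above, B = below.
Labels in order: ABBBABAAAABBBA  (n_A = 7, n_B = 7)
Step 2: Count runs R = 7.
Step 3: Under H0 (random ordering), E[R] = 2*n_A*n_B/(n_A+n_B) + 1 = 2*7*7/14 + 1 = 8.0000.
        Var[R] = 2*n_A*n_B*(2*n_A*n_B - n_A - n_B) / ((n_A+n_B)^2 * (n_A+n_B-1)) = 8232/2548 = 3.2308.
        SD[R] = 1.7974.
Step 4: Continuity-corrected z = (R + 0.5 - E[R]) / SD[R] = (7 + 0.5 - 8.0000) / 1.7974 = -0.2782.
Step 5: Two-sided p-value via normal approximation = 2*(1 - Phi(|z|)) = 0.780879.
Step 6: alpha = 0.1. fail to reject H0.

R = 7, z = -0.2782, p = 0.780879, fail to reject H0.


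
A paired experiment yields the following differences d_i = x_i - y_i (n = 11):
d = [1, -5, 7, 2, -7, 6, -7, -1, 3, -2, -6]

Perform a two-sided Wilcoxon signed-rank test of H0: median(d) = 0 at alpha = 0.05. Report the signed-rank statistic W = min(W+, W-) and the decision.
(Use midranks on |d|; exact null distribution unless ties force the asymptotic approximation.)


Step 1: Drop any zero differences (none here) and take |d_i|.
|d| = [1, 5, 7, 2, 7, 6, 7, 1, 3, 2, 6]
Step 2: Midrank |d_i| (ties get averaged ranks).
ranks: |1|->1.5, |5|->6, |7|->10, |2|->3.5, |7|->10, |6|->7.5, |7|->10, |1|->1.5, |3|->5, |2|->3.5, |6|->7.5
Step 3: Attach original signs; sum ranks with positive sign and with negative sign.
W+ = 1.5 + 10 + 3.5 + 7.5 + 5 = 27.5
W- = 6 + 10 + 10 + 1.5 + 3.5 + 7.5 = 38.5
(Check: W+ + W- = 66 should equal n(n+1)/2 = 66.)
Step 4: Test statistic W = min(W+, W-) = 27.5.
Step 5: Ties in |d|, so use the tie-corrected normal approximation.
        E[W] = n(n+1)/4 = 11*12/4 = 33.
        Tie groups: |d|=1 (t=2), |d|=2 (t=2), |d|=6 (t=2), |d|=7 (t=3); sum(t^3 - t) = 42.
        Var[W] = n(n+1)(2n+1)/24 - sum(t^3-t)/48 = 3036/24 - 42/48 = 125.625.
        z = (W - E[W]) / sqrt(Var[W]) = (27.5 - 33) / 11.2083 = -0.4907.
        Two-sided p = 2*Phi(z) = 0.623632.
Step 6: alpha = 0.05. fail to reject H0.

W+ = 27.5, W- = 38.5, W = min = 27.5, p = 0.623632, fail to reject H0.


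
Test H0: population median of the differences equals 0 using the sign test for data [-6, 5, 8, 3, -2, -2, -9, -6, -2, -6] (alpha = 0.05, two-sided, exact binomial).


Step 1: Discard zero differences. Original n = 10; n_eff = number of nonzero differences = 10.
Nonzero differences (with sign): -6, +5, +8, +3, -2, -2, -9, -6, -2, -6
Step 2: Count signs: positive = 3, negative = 7.
Step 3: Under H0: P(positive) = 0.5, so the number of positives S ~ Bin(10, 0.5).
Step 4: Two-sided exact p-value = sum of Bin(10,0.5) probabilities at or below the observed probability = 0.343750.
Step 5: alpha = 0.05. fail to reject H0.

n_eff = 10, pos = 3, neg = 7, p = 0.343750, fail to reject H0.


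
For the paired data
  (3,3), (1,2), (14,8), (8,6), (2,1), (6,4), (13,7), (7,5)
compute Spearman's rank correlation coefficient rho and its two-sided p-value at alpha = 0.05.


Step 1: Rank x and y separately (midranks; no ties here).
rank(x): 3->3, 1->1, 14->8, 8->6, 2->2, 6->4, 13->7, 7->5
rank(y): 3->3, 2->2, 8->8, 6->6, 1->1, 4->4, 7->7, 5->5
Step 2: d_i = R_x(i) - R_y(i); compute d_i^2.
  (3-3)^2=0, (1-2)^2=1, (8-8)^2=0, (6-6)^2=0, (2-1)^2=1, (4-4)^2=0, (7-7)^2=0, (5-5)^2=0
sum(d^2) = 2.
Step 3: rho = 1 - 6*2 / (8*(8^2 - 1)) = 1 - 12/504 = 0.976190.
Step 4: Under H0, t = rho * sqrt((n-2)/(1-rho^2)) = 11.0235 ~ t(6).
Step 5: Two-sided p-value from the t-distribution with 6 df = 0.000033.
Step 6: alpha = 0.05. reject H0.

rho = 0.9762, p = 0.000033, reject H0 at alpha = 0.05.


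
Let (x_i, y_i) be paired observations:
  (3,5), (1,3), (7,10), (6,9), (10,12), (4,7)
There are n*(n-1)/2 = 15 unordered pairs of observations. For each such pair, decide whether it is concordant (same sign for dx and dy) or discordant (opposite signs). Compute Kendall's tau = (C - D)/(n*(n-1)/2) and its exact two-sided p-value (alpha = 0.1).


Step 1: Enumerate the 15 unordered pairs (i,j) with i<j and classify each by sign(x_j-x_i) * sign(y_j-y_i).
  (1,2):dx=-2,dy=-2->C; (1,3):dx=+4,dy=+5->C; (1,4):dx=+3,dy=+4->C; (1,5):dx=+7,dy=+7->C
  (1,6):dx=+1,dy=+2->C; (2,3):dx=+6,dy=+7->C; (2,4):dx=+5,dy=+6->C; (2,5):dx=+9,dy=+9->C
  (2,6):dx=+3,dy=+4->C; (3,4):dx=-1,dy=-1->C; (3,5):dx=+3,dy=+2->C; (3,6):dx=-3,dy=-3->C
  (4,5):dx=+4,dy=+3->C; (4,6):dx=-2,dy=-2->C; (5,6):dx=-6,dy=-5->C
Step 2: C = 15, D = 0, total pairs = 15.
Step 3: tau = (C - D)/(n(n-1)/2) = (15 - 0)/15 = 1.000000.
Step 4: Exact two-sided p-value (enumerate n! = 720 permutations of y under H0): p = 0.002778.
Step 5: alpha = 0.1. reject H0.

tau_b = 1.0000 (C=15, D=0), p = 0.002778, reject H0.


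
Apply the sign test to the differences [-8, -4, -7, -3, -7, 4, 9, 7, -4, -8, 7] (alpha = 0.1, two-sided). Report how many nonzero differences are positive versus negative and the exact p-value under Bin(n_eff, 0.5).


Step 1: Discard zero differences. Original n = 11; n_eff = number of nonzero differences = 11.
Nonzero differences (with sign): -8, -4, -7, -3, -7, +4, +9, +7, -4, -8, +7
Step 2: Count signs: positive = 4, negative = 7.
Step 3: Under H0: P(positive) = 0.5, so the number of positives S ~ Bin(11, 0.5).
Step 4: Two-sided exact p-value = sum of Bin(11,0.5) probabilities at or below the observed probability = 0.548828.
Step 5: alpha = 0.1. fail to reject H0.

n_eff = 11, pos = 4, neg = 7, p = 0.548828, fail to reject H0.


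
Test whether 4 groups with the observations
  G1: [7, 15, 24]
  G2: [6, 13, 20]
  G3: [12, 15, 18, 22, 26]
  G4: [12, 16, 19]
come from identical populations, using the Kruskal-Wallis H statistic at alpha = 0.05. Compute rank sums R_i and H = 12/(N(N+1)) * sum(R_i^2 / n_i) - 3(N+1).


Step 1: Combine all N = 14 observations and assign midranks.
sorted (value, group, rank): (6,G2,1), (7,G1,2), (12,G3,3.5), (12,G4,3.5), (13,G2,5), (15,G1,6.5), (15,G3,6.5), (16,G4,8), (18,G3,9), (19,G4,10), (20,G2,11), (22,G3,12), (24,G1,13), (26,G3,14)
Step 2: Sum ranks within each group.
R_1 = 21.5 (n_1 = 3)
R_2 = 17 (n_2 = 3)
R_3 = 45 (n_3 = 5)
R_4 = 21.5 (n_4 = 3)
Step 3: H = 12/(N(N+1)) * sum(R_i^2/n_i) - 3(N+1)
     = 12/(14*15) * (21.5^2/3 + 17^2/3 + 45^2/5 + 21.5^2/3) - 3*15
     = 0.057143 * 809.5 - 45
     = 1.257143.
Step 4: Ties present; correction factor C = 1 - 12/(14^3 - 14) = 0.995604. Corrected H = 1.257143 / 0.995604 = 1.262693.
Step 5: Under H0, H ~ chi^2(3); p-value = 0.738010.
Step 6: alpha = 0.05. fail to reject H0.

H = 1.2627, df = 3, p = 0.738010, fail to reject H0.


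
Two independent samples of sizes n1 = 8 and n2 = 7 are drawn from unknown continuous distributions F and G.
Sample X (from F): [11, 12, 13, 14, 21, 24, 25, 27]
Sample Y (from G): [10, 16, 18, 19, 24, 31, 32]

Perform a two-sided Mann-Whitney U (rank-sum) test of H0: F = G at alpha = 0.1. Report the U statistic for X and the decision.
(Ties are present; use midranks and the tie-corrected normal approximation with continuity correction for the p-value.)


Step 1: Combine and sort all 15 observations; assign midranks.
sorted (value, group): (10,Y), (11,X), (12,X), (13,X), (14,X), (16,Y), (18,Y), (19,Y), (21,X), (24,X), (24,Y), (25,X), (27,X), (31,Y), (32,Y)
ranks: 10->1, 11->2, 12->3, 13->4, 14->5, 16->6, 18->7, 19->8, 21->9, 24->10.5, 24->10.5, 25->12, 27->13, 31->14, 32->15
Step 2: Rank sum for X: R1 = 2 + 3 + 4 + 5 + 9 + 10.5 + 12 + 13 = 58.5.
Step 3: U_X = R1 - n1(n1+1)/2 = 58.5 - 8*9/2 = 58.5 - 36 = 22.5.
       U_Y = n1*n2 - U_X = 56 - 22.5 = 33.5.
Step 4: Ties are present, so use the tie-corrected normal approximation (with continuity correction) for the p-value.
Step 5: p-value = 0.562485; compare to alpha = 0.1. fail to reject H0.

U_X = 22.5, p = 0.562485, fail to reject H0 at alpha = 0.1.


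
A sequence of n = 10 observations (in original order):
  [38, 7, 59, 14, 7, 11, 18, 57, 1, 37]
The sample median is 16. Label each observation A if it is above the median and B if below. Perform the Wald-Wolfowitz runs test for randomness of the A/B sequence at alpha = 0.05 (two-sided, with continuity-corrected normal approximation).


Step 1: Compute median = 16; label A = above, B = below.
Labels in order: ABABBBAABA  (n_A = 5, n_B = 5)
Step 2: Count runs R = 7.
Step 3: Under H0 (random ordering), E[R] = 2*n_A*n_B/(n_A+n_B) + 1 = 2*5*5/10 + 1 = 6.0000.
        Var[R] = 2*n_A*n_B*(2*n_A*n_B - n_A - n_B) / ((n_A+n_B)^2 * (n_A+n_B-1)) = 2000/900 = 2.2222.
        SD[R] = 1.4907.
Step 4: Continuity-corrected z = (R - 0.5 - E[R]) / SD[R] = (7 - 0.5 - 6.0000) / 1.4907 = 0.3354.
Step 5: Two-sided p-value via normal approximation = 2*(1 - Phi(|z|)) = 0.737316.
Step 6: alpha = 0.05. fail to reject H0.

R = 7, z = 0.3354, p = 0.737316, fail to reject H0.


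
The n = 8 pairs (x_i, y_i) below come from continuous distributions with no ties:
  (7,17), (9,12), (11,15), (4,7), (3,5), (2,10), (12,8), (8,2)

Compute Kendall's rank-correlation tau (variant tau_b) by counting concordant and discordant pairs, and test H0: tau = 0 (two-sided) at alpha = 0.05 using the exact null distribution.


Step 1: Enumerate the 28 unordered pairs (i,j) with i<j and classify each by sign(x_j-x_i) * sign(y_j-y_i).
  (1,2):dx=+2,dy=-5->D; (1,3):dx=+4,dy=-2->D; (1,4):dx=-3,dy=-10->C; (1,5):dx=-4,dy=-12->C
  (1,6):dx=-5,dy=-7->C; (1,7):dx=+5,dy=-9->D; (1,8):dx=+1,dy=-15->D; (2,3):dx=+2,dy=+3->C
  (2,4):dx=-5,dy=-5->C; (2,5):dx=-6,dy=-7->C; (2,6):dx=-7,dy=-2->C; (2,7):dx=+3,dy=-4->D
  (2,8):dx=-1,dy=-10->C; (3,4):dx=-7,dy=-8->C; (3,5):dx=-8,dy=-10->C; (3,6):dx=-9,dy=-5->C
  (3,7):dx=+1,dy=-7->D; (3,8):dx=-3,dy=-13->C; (4,5):dx=-1,dy=-2->C; (4,6):dx=-2,dy=+3->D
  (4,7):dx=+8,dy=+1->C; (4,8):dx=+4,dy=-5->D; (5,6):dx=-1,dy=+5->D; (5,7):dx=+9,dy=+3->C
  (5,8):dx=+5,dy=-3->D; (6,7):dx=+10,dy=-2->D; (6,8):dx=+6,dy=-8->D; (7,8):dx=-4,dy=-6->C
Step 2: C = 16, D = 12, total pairs = 28.
Step 3: tau = (C - D)/(n(n-1)/2) = (16 - 12)/28 = 0.142857.
Step 4: Exact two-sided p-value (enumerate n! = 40320 permutations of y under H0): p = 0.719544.
Step 5: alpha = 0.05. fail to reject H0.

tau_b = 0.1429 (C=16, D=12), p = 0.719544, fail to reject H0.


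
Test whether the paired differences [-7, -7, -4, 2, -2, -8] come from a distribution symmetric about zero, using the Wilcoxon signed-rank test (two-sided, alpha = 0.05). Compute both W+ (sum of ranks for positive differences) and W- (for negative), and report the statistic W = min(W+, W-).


Step 1: Drop any zero differences (none here) and take |d_i|.
|d| = [7, 7, 4, 2, 2, 8]
Step 2: Midrank |d_i| (ties get averaged ranks).
ranks: |7|->4.5, |7|->4.5, |4|->3, |2|->1.5, |2|->1.5, |8|->6
Step 3: Attach original signs; sum ranks with positive sign and with negative sign.
W+ = 1.5 = 1.5
W- = 4.5 + 4.5 + 3 + 1.5 + 6 = 19.5
(Check: W+ + W- = 21 should equal n(n+1)/2 = 21.)
Step 4: Test statistic W = min(W+, W-) = 1.5.
Step 5: Ties in |d|, so use the tie-corrected normal approximation.
        E[W] = n(n+1)/4 = 6*7/4 = 10.5.
        Tie groups: |d|=2 (t=2), |d|=7 (t=2); sum(t^3 - t) = 12.
        Var[W] = n(n+1)(2n+1)/24 - sum(t^3-t)/48 = 546/24 - 12/48 = 22.5.
        z = (W - E[W]) / sqrt(Var[W]) = (1.5 - 10.5) / 4.7434 = -1.8974.
        Two-sided p = 2*Phi(z) = 0.057780.
Step 6: alpha = 0.05. fail to reject H0.

W+ = 1.5, W- = 19.5, W = min = 1.5, p = 0.057780, fail to reject H0.


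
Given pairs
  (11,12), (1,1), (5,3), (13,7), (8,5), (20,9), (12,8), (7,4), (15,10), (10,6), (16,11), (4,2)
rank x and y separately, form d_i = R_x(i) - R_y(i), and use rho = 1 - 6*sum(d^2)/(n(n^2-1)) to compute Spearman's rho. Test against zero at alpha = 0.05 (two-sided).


Step 1: Rank x and y separately (midranks; no ties here).
rank(x): 11->7, 1->1, 5->3, 13->9, 8->5, 20->12, 12->8, 7->4, 15->10, 10->6, 16->11, 4->2
rank(y): 12->12, 1->1, 3->3, 7->7, 5->5, 9->9, 8->8, 4->4, 10->10, 6->6, 11->11, 2->2
Step 2: d_i = R_x(i) - R_y(i); compute d_i^2.
  (7-12)^2=25, (1-1)^2=0, (3-3)^2=0, (9-7)^2=4, (5-5)^2=0, (12-9)^2=9, (8-8)^2=0, (4-4)^2=0, (10-10)^2=0, (6-6)^2=0, (11-11)^2=0, (2-2)^2=0
sum(d^2) = 38.
Step 3: rho = 1 - 6*38 / (12*(12^2 - 1)) = 1 - 228/1716 = 0.867133.
Step 4: Under H0, t = rho * sqrt((n-2)/(1-rho^2)) = 5.5054 ~ t(10).
Step 5: Two-sided p-value from the t-distribution with 10 df = 0.000260.
Step 6: alpha = 0.05. reject H0.

rho = 0.8671, p = 0.000260, reject H0 at alpha = 0.05.


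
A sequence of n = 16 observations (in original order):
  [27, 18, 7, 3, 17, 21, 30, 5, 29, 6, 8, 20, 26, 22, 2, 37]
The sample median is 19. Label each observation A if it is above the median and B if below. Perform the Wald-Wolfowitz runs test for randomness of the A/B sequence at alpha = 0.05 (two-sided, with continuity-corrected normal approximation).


Step 1: Compute median = 19; label A = above, B = below.
Labels in order: ABBBBAABABBAAABA  (n_A = 8, n_B = 8)
Step 2: Count runs R = 9.
Step 3: Under H0 (random ordering), E[R] = 2*n_A*n_B/(n_A+n_B) + 1 = 2*8*8/16 + 1 = 9.0000.
        Var[R] = 2*n_A*n_B*(2*n_A*n_B - n_A - n_B) / ((n_A+n_B)^2 * (n_A+n_B-1)) = 14336/3840 = 3.7333.
        SD[R] = 1.9322.
Step 4: R = E[R], so z = 0 with no continuity correction.
Step 5: Two-sided p-value via normal approximation = 2*(1 - Phi(|z|)) = 1.000000.
Step 6: alpha = 0.05. fail to reject H0.

R = 9, z = 0.0000, p = 1.000000, fail to reject H0.


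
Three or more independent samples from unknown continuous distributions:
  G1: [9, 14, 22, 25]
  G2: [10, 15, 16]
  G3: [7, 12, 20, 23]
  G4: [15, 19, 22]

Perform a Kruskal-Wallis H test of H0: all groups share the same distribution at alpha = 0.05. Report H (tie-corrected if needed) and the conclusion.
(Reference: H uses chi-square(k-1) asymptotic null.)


Step 1: Combine all N = 14 observations and assign midranks.
sorted (value, group, rank): (7,G3,1), (9,G1,2), (10,G2,3), (12,G3,4), (14,G1,5), (15,G2,6.5), (15,G4,6.5), (16,G2,8), (19,G4,9), (20,G3,10), (22,G1,11.5), (22,G4,11.5), (23,G3,13), (25,G1,14)
Step 2: Sum ranks within each group.
R_1 = 32.5 (n_1 = 4)
R_2 = 17.5 (n_2 = 3)
R_3 = 28 (n_3 = 4)
R_4 = 27 (n_4 = 3)
Step 3: H = 12/(N(N+1)) * sum(R_i^2/n_i) - 3(N+1)
     = 12/(14*15) * (32.5^2/4 + 17.5^2/3 + 28^2/4 + 27^2/3) - 3*15
     = 0.057143 * 805.146 - 45
     = 1.008333.
Step 4: Ties present; correction factor C = 1 - 12/(14^3 - 14) = 0.995604. Corrected H = 1.008333 / 0.995604 = 1.012785.
Step 5: Under H0, H ~ chi^2(3); p-value = 0.798158.
Step 6: alpha = 0.05. fail to reject H0.

H = 1.0128, df = 3, p = 0.798158, fail to reject H0.


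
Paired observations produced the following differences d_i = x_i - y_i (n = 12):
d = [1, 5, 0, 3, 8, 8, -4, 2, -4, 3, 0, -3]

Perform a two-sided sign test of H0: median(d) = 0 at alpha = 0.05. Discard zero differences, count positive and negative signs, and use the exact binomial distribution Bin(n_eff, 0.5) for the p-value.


Step 1: Discard zero differences. Original n = 12; n_eff = number of nonzero differences = 10.
Nonzero differences (with sign): +1, +5, +3, +8, +8, -4, +2, -4, +3, -3
Step 2: Count signs: positive = 7, negative = 3.
Step 3: Under H0: P(positive) = 0.5, so the number of positives S ~ Bin(10, 0.5).
Step 4: Two-sided exact p-value = sum of Bin(10,0.5) probabilities at or below the observed probability = 0.343750.
Step 5: alpha = 0.05. fail to reject H0.

n_eff = 10, pos = 7, neg = 3, p = 0.343750, fail to reject H0.


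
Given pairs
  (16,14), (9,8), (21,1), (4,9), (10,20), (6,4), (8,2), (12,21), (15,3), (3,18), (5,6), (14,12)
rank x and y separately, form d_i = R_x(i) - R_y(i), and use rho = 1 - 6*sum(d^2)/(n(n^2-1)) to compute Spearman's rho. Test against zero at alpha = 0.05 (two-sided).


Step 1: Rank x and y separately (midranks; no ties here).
rank(x): 16->11, 9->6, 21->12, 4->2, 10->7, 6->4, 8->5, 12->8, 15->10, 3->1, 5->3, 14->9
rank(y): 14->9, 8->6, 1->1, 9->7, 20->11, 4->4, 2->2, 21->12, 3->3, 18->10, 6->5, 12->8
Step 2: d_i = R_x(i) - R_y(i); compute d_i^2.
  (11-9)^2=4, (6-6)^2=0, (12-1)^2=121, (2-7)^2=25, (7-11)^2=16, (4-4)^2=0, (5-2)^2=9, (8-12)^2=16, (10-3)^2=49, (1-10)^2=81, (3-5)^2=4, (9-8)^2=1
sum(d^2) = 326.
Step 3: rho = 1 - 6*326 / (12*(12^2 - 1)) = 1 - 1956/1716 = -0.139860.
Step 4: Under H0, t = rho * sqrt((n-2)/(1-rho^2)) = -0.4467 ~ t(10).
Step 5: Two-sided p-value from the t-distribution with 10 df = 0.664633.
Step 6: alpha = 0.05. fail to reject H0.

rho = -0.1399, p = 0.664633, fail to reject H0 at alpha = 0.05.


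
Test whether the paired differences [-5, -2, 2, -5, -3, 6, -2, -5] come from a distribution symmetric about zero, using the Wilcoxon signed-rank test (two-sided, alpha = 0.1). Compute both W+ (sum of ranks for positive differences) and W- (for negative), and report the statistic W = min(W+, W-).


Step 1: Drop any zero differences (none here) and take |d_i|.
|d| = [5, 2, 2, 5, 3, 6, 2, 5]
Step 2: Midrank |d_i| (ties get averaged ranks).
ranks: |5|->6, |2|->2, |2|->2, |5|->6, |3|->4, |6|->8, |2|->2, |5|->6
Step 3: Attach original signs; sum ranks with positive sign and with negative sign.
W+ = 2 + 8 = 10
W- = 6 + 2 + 6 + 4 + 2 + 6 = 26
(Check: W+ + W- = 36 should equal n(n+1)/2 = 36.)
Step 4: Test statistic W = min(W+, W-) = 10.
Step 5: Ties in |d|, so use the tie-corrected normal approximation.
        E[W] = n(n+1)/4 = 8*9/4 = 18.
        Tie groups: |d|=2 (t=3), |d|=5 (t=3); sum(t^3 - t) = 48.
        Var[W] = n(n+1)(2n+1)/24 - sum(t^3-t)/48 = 1224/24 - 48/48 = 50.
        z = (W - E[W]) / sqrt(Var[W]) = (10 - 18) / 7.0711 = -1.1314.
        Two-sided p = 2*Phi(z) = 0.257899.
Step 6: alpha = 0.1. fail to reject H0.

W+ = 10, W- = 26, W = min = 10, p = 0.257899, fail to reject H0.


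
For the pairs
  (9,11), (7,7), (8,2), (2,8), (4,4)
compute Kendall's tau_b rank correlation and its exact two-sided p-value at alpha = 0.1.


Step 1: Enumerate the 10 unordered pairs (i,j) with i<j and classify each by sign(x_j-x_i) * sign(y_j-y_i).
  (1,2):dx=-2,dy=-4->C; (1,3):dx=-1,dy=-9->C; (1,4):dx=-7,dy=-3->C; (1,5):dx=-5,dy=-7->C
  (2,3):dx=+1,dy=-5->D; (2,4):dx=-5,dy=+1->D; (2,5):dx=-3,dy=-3->C; (3,4):dx=-6,dy=+6->D
  (3,5):dx=-4,dy=+2->D; (4,5):dx=+2,dy=-4->D
Step 2: C = 5, D = 5, total pairs = 10.
Step 3: tau = (C - D)/(n(n-1)/2) = (5 - 5)/10 = 0.000000.
Step 4: Exact two-sided p-value (enumerate n! = 120 permutations of y under H0): p = 1.000000.
Step 5: alpha = 0.1. fail to reject H0.

tau_b = 0.0000 (C=5, D=5), p = 1.000000, fail to reject H0.


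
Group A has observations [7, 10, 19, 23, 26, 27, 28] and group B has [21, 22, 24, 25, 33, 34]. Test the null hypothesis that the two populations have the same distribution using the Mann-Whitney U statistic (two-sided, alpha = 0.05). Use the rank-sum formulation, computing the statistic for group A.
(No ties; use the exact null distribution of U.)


Step 1: Combine and sort all 13 observations; assign midranks.
sorted (value, group): (7,X), (10,X), (19,X), (21,Y), (22,Y), (23,X), (24,Y), (25,Y), (26,X), (27,X), (28,X), (33,Y), (34,Y)
ranks: 7->1, 10->2, 19->3, 21->4, 22->5, 23->6, 24->7, 25->8, 26->9, 27->10, 28->11, 33->12, 34->13
Step 2: Rank sum for X: R1 = 1 + 2 + 3 + 6 + 9 + 10 + 11 = 42.
Step 3: U_X = R1 - n1(n1+1)/2 = 42 - 7*8/2 = 42 - 28 = 14.
       U_Y = n1*n2 - U_X = 42 - 14 = 28.
Step 4: No ties, so the exact null distribution of U (based on enumerating the C(13,7) = 1716 equally likely rank assignments) gives the two-sided p-value.
Step 5: p-value = 0.365967; compare to alpha = 0.05. fail to reject H0.

U_X = 14, p = 0.365967, fail to reject H0 at alpha = 0.05.


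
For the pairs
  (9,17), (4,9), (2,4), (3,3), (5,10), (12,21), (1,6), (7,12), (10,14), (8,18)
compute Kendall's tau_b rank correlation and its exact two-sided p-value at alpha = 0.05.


Step 1: Enumerate the 45 unordered pairs (i,j) with i<j and classify each by sign(x_j-x_i) * sign(y_j-y_i).
  (1,2):dx=-5,dy=-8->C; (1,3):dx=-7,dy=-13->C; (1,4):dx=-6,dy=-14->C; (1,5):dx=-4,dy=-7->C
  (1,6):dx=+3,dy=+4->C; (1,7):dx=-8,dy=-11->C; (1,8):dx=-2,dy=-5->C; (1,9):dx=+1,dy=-3->D
  (1,10):dx=-1,dy=+1->D; (2,3):dx=-2,dy=-5->C; (2,4):dx=-1,dy=-6->C; (2,5):dx=+1,dy=+1->C
  (2,6):dx=+8,dy=+12->C; (2,7):dx=-3,dy=-3->C; (2,8):dx=+3,dy=+3->C; (2,9):dx=+6,dy=+5->C
  (2,10):dx=+4,dy=+9->C; (3,4):dx=+1,dy=-1->D; (3,5):dx=+3,dy=+6->C; (3,6):dx=+10,dy=+17->C
  (3,7):dx=-1,dy=+2->D; (3,8):dx=+5,dy=+8->C; (3,9):dx=+8,dy=+10->C; (3,10):dx=+6,dy=+14->C
  (4,5):dx=+2,dy=+7->C; (4,6):dx=+9,dy=+18->C; (4,7):dx=-2,dy=+3->D; (4,8):dx=+4,dy=+9->C
  (4,9):dx=+7,dy=+11->C; (4,10):dx=+5,dy=+15->C; (5,6):dx=+7,dy=+11->C; (5,7):dx=-4,dy=-4->C
  (5,8):dx=+2,dy=+2->C; (5,9):dx=+5,dy=+4->C; (5,10):dx=+3,dy=+8->C; (6,7):dx=-11,dy=-15->C
  (6,8):dx=-5,dy=-9->C; (6,9):dx=-2,dy=-7->C; (6,10):dx=-4,dy=-3->C; (7,8):dx=+6,dy=+6->C
  (7,9):dx=+9,dy=+8->C; (7,10):dx=+7,dy=+12->C; (8,9):dx=+3,dy=+2->C; (8,10):dx=+1,dy=+6->C
  (9,10):dx=-2,dy=+4->D
Step 2: C = 39, D = 6, total pairs = 45.
Step 3: tau = (C - D)/(n(n-1)/2) = (39 - 6)/45 = 0.733333.
Step 4: Exact two-sided p-value (enumerate n! = 3628800 permutations of y under H0): p = 0.002213.
Step 5: alpha = 0.05. reject H0.

tau_b = 0.7333 (C=39, D=6), p = 0.002213, reject H0.


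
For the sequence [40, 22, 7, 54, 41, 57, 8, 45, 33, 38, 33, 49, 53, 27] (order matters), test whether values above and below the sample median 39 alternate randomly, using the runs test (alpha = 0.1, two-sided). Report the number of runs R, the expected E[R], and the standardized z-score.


Step 1: Compute median = 39; label A = above, B = below.
Labels in order: ABBAAABABBBAAB  (n_A = 7, n_B = 7)
Step 2: Count runs R = 8.
Step 3: Under H0 (random ordering), E[R] = 2*n_A*n_B/(n_A+n_B) + 1 = 2*7*7/14 + 1 = 8.0000.
        Var[R] = 2*n_A*n_B*(2*n_A*n_B - n_A - n_B) / ((n_A+n_B)^2 * (n_A+n_B-1)) = 8232/2548 = 3.2308.
        SD[R] = 1.7974.
Step 4: R = E[R], so z = 0 with no continuity correction.
Step 5: Two-sided p-value via normal approximation = 2*(1 - Phi(|z|)) = 1.000000.
Step 6: alpha = 0.1. fail to reject H0.

R = 8, z = 0.0000, p = 1.000000, fail to reject H0.


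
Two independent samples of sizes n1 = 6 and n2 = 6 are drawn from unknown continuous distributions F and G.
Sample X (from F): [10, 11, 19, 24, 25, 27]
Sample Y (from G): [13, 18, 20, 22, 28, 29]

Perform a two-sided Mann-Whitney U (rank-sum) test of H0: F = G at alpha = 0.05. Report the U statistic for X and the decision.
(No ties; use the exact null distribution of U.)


Step 1: Combine and sort all 12 observations; assign midranks.
sorted (value, group): (10,X), (11,X), (13,Y), (18,Y), (19,X), (20,Y), (22,Y), (24,X), (25,X), (27,X), (28,Y), (29,Y)
ranks: 10->1, 11->2, 13->3, 18->4, 19->5, 20->6, 22->7, 24->8, 25->9, 27->10, 28->11, 29->12
Step 2: Rank sum for X: R1 = 1 + 2 + 5 + 8 + 9 + 10 = 35.
Step 3: U_X = R1 - n1(n1+1)/2 = 35 - 6*7/2 = 35 - 21 = 14.
       U_Y = n1*n2 - U_X = 36 - 14 = 22.
Step 4: No ties, so the exact null distribution of U (based on enumerating the C(12,6) = 924 equally likely rank assignments) gives the two-sided p-value.
Step 5: p-value = 0.588745; compare to alpha = 0.05. fail to reject H0.

U_X = 14, p = 0.588745, fail to reject H0 at alpha = 0.05.


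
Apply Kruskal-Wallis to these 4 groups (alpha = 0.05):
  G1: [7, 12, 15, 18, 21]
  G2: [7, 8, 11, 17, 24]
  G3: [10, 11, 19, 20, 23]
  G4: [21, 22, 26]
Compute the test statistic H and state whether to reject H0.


Step 1: Combine all N = 18 observations and assign midranks.
sorted (value, group, rank): (7,G1,1.5), (7,G2,1.5), (8,G2,3), (10,G3,4), (11,G2,5.5), (11,G3,5.5), (12,G1,7), (15,G1,8), (17,G2,9), (18,G1,10), (19,G3,11), (20,G3,12), (21,G1,13.5), (21,G4,13.5), (22,G4,15), (23,G3,16), (24,G2,17), (26,G4,18)
Step 2: Sum ranks within each group.
R_1 = 40 (n_1 = 5)
R_2 = 36 (n_2 = 5)
R_3 = 48.5 (n_3 = 5)
R_4 = 46.5 (n_4 = 3)
Step 3: H = 12/(N(N+1)) * sum(R_i^2/n_i) - 3(N+1)
     = 12/(18*19) * (40^2/5 + 36^2/5 + 48.5^2/5 + 46.5^2/3) - 3*19
     = 0.035088 * 1770.4 - 57
     = 5.119298.
Step 4: Ties present; correction factor C = 1 - 18/(18^3 - 18) = 0.996904. Corrected H = 5.119298 / 0.996904 = 5.135197.
Step 5: Under H0, H ~ chi^2(3); p-value = 0.162161.
Step 6: alpha = 0.05. fail to reject H0.

H = 5.1352, df = 3, p = 0.162161, fail to reject H0.


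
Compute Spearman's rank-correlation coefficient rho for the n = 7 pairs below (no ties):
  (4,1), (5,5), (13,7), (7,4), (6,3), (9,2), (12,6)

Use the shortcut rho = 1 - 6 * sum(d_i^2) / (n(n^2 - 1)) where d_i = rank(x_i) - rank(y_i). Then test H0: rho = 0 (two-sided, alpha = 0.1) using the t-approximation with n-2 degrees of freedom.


Step 1: Rank x and y separately (midranks; no ties here).
rank(x): 4->1, 5->2, 13->7, 7->4, 6->3, 9->5, 12->6
rank(y): 1->1, 5->5, 7->7, 4->4, 3->3, 2->2, 6->6
Step 2: d_i = R_x(i) - R_y(i); compute d_i^2.
  (1-1)^2=0, (2-5)^2=9, (7-7)^2=0, (4-4)^2=0, (3-3)^2=0, (5-2)^2=9, (6-6)^2=0
sum(d^2) = 18.
Step 3: rho = 1 - 6*18 / (7*(7^2 - 1)) = 1 - 108/336 = 0.678571.
Step 4: Under H0, t = rho * sqrt((n-2)/(1-rho^2)) = 2.0657 ~ t(5).
Step 5: Two-sided p-value from the t-distribution with 5 df = 0.093750.
Step 6: alpha = 0.1. reject H0.

rho = 0.6786, p = 0.093750, reject H0 at alpha = 0.1.


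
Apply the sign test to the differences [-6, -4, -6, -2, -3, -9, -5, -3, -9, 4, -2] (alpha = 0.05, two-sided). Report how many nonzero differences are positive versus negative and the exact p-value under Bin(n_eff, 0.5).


Step 1: Discard zero differences. Original n = 11; n_eff = number of nonzero differences = 11.
Nonzero differences (with sign): -6, -4, -6, -2, -3, -9, -5, -3, -9, +4, -2
Step 2: Count signs: positive = 1, negative = 10.
Step 3: Under H0: P(positive) = 0.5, so the number of positives S ~ Bin(11, 0.5).
Step 4: Two-sided exact p-value = sum of Bin(11,0.5) probabilities at or below the observed probability = 0.011719.
Step 5: alpha = 0.05. reject H0.

n_eff = 11, pos = 1, neg = 10, p = 0.011719, reject H0.


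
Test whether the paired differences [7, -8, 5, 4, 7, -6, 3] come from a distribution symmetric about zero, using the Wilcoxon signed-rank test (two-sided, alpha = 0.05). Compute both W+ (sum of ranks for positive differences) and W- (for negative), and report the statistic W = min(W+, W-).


Step 1: Drop any zero differences (none here) and take |d_i|.
|d| = [7, 8, 5, 4, 7, 6, 3]
Step 2: Midrank |d_i| (ties get averaged ranks).
ranks: |7|->5.5, |8|->7, |5|->3, |4|->2, |7|->5.5, |6|->4, |3|->1
Step 3: Attach original signs; sum ranks with positive sign and with negative sign.
W+ = 5.5 + 3 + 2 + 5.5 + 1 = 17
W- = 7 + 4 = 11
(Check: W+ + W- = 28 should equal n(n+1)/2 = 28.)
Step 4: Test statistic W = min(W+, W-) = 11.
Step 5: Ties in |d|, so use the tie-corrected normal approximation.
        E[W] = n(n+1)/4 = 7*8/4 = 14.
        Tie groups: |d|=7 (t=2); sum(t^3 - t) = 6.
        Var[W] = n(n+1)(2n+1)/24 - sum(t^3-t)/48 = 840/24 - 6/48 = 34.875.
        z = (W - E[W]) / sqrt(Var[W]) = (11 - 14) / 5.9055 = -0.5080.
        Two-sided p = 2*Phi(z) = 0.611453.
Step 6: alpha = 0.05. fail to reject H0.

W+ = 17, W- = 11, W = min = 11, p = 0.611453, fail to reject H0.


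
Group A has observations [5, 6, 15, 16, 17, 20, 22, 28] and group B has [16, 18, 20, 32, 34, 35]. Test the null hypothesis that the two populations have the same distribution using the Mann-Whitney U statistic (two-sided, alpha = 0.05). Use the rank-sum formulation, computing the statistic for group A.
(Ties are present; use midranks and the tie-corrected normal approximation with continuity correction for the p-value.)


Step 1: Combine and sort all 14 observations; assign midranks.
sorted (value, group): (5,X), (6,X), (15,X), (16,X), (16,Y), (17,X), (18,Y), (20,X), (20,Y), (22,X), (28,X), (32,Y), (34,Y), (35,Y)
ranks: 5->1, 6->2, 15->3, 16->4.5, 16->4.5, 17->6, 18->7, 20->8.5, 20->8.5, 22->10, 28->11, 32->12, 34->13, 35->14
Step 2: Rank sum for X: R1 = 1 + 2 + 3 + 4.5 + 6 + 8.5 + 10 + 11 = 46.
Step 3: U_X = R1 - n1(n1+1)/2 = 46 - 8*9/2 = 46 - 36 = 10.
       U_Y = n1*n2 - U_X = 48 - 10 = 38.
Step 4: Ties are present, so use the tie-corrected normal approximation (with continuity correction) for the p-value.
Step 5: p-value = 0.080692; compare to alpha = 0.05. fail to reject H0.

U_X = 10, p = 0.080692, fail to reject H0 at alpha = 0.05.


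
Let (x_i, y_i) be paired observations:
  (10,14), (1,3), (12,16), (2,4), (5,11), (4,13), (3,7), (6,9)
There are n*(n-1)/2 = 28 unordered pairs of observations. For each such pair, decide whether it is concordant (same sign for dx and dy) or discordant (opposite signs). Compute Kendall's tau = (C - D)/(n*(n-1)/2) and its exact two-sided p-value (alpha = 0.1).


Step 1: Enumerate the 28 unordered pairs (i,j) with i<j and classify each by sign(x_j-x_i) * sign(y_j-y_i).
  (1,2):dx=-9,dy=-11->C; (1,3):dx=+2,dy=+2->C; (1,4):dx=-8,dy=-10->C; (1,5):dx=-5,dy=-3->C
  (1,6):dx=-6,dy=-1->C; (1,7):dx=-7,dy=-7->C; (1,8):dx=-4,dy=-5->C; (2,3):dx=+11,dy=+13->C
  (2,4):dx=+1,dy=+1->C; (2,5):dx=+4,dy=+8->C; (2,6):dx=+3,dy=+10->C; (2,7):dx=+2,dy=+4->C
  (2,8):dx=+5,dy=+6->C; (3,4):dx=-10,dy=-12->C; (3,5):dx=-7,dy=-5->C; (3,6):dx=-8,dy=-3->C
  (3,7):dx=-9,dy=-9->C; (3,8):dx=-6,dy=-7->C; (4,5):dx=+3,dy=+7->C; (4,6):dx=+2,dy=+9->C
  (4,7):dx=+1,dy=+3->C; (4,8):dx=+4,dy=+5->C; (5,6):dx=-1,dy=+2->D; (5,7):dx=-2,dy=-4->C
  (5,8):dx=+1,dy=-2->D; (6,7):dx=-1,dy=-6->C; (6,8):dx=+2,dy=-4->D; (7,8):dx=+3,dy=+2->C
Step 2: C = 25, D = 3, total pairs = 28.
Step 3: tau = (C - D)/(n(n-1)/2) = (25 - 3)/28 = 0.785714.
Step 4: Exact two-sided p-value (enumerate n! = 40320 permutations of y under H0): p = 0.005506.
Step 5: alpha = 0.1. reject H0.

tau_b = 0.7857 (C=25, D=3), p = 0.005506, reject H0.


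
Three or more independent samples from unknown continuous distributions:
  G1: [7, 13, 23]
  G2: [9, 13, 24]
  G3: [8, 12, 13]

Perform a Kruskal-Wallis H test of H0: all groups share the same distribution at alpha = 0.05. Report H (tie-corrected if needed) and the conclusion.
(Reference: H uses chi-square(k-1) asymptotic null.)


Step 1: Combine all N = 9 observations and assign midranks.
sorted (value, group, rank): (7,G1,1), (8,G3,2), (9,G2,3), (12,G3,4), (13,G1,6), (13,G2,6), (13,G3,6), (23,G1,8), (24,G2,9)
Step 2: Sum ranks within each group.
R_1 = 15 (n_1 = 3)
R_2 = 18 (n_2 = 3)
R_3 = 12 (n_3 = 3)
Step 3: H = 12/(N(N+1)) * sum(R_i^2/n_i) - 3(N+1)
     = 12/(9*10) * (15^2/3 + 18^2/3 + 12^2/3) - 3*10
     = 0.133333 * 231 - 30
     = 0.800000.
Step 4: Ties present; correction factor C = 1 - 24/(9^3 - 9) = 0.966667. Corrected H = 0.800000 / 0.966667 = 0.827586.
Step 5: Under H0, H ~ chi^2(2); p-value = 0.661138.
Step 6: alpha = 0.05. fail to reject H0.

H = 0.8276, df = 2, p = 0.661138, fail to reject H0.


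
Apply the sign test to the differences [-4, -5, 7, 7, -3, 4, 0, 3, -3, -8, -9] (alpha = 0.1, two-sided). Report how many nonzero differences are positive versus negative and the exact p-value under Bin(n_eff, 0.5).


Step 1: Discard zero differences. Original n = 11; n_eff = number of nonzero differences = 10.
Nonzero differences (with sign): -4, -5, +7, +7, -3, +4, +3, -3, -8, -9
Step 2: Count signs: positive = 4, negative = 6.
Step 3: Under H0: P(positive) = 0.5, so the number of positives S ~ Bin(10, 0.5).
Step 4: Two-sided exact p-value = sum of Bin(10,0.5) probabilities at or below the observed probability = 0.753906.
Step 5: alpha = 0.1. fail to reject H0.

n_eff = 10, pos = 4, neg = 6, p = 0.753906, fail to reject H0.


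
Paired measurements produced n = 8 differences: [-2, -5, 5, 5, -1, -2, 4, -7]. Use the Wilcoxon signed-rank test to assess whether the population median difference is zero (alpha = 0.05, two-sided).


Step 1: Drop any zero differences (none here) and take |d_i|.
|d| = [2, 5, 5, 5, 1, 2, 4, 7]
Step 2: Midrank |d_i| (ties get averaged ranks).
ranks: |2|->2.5, |5|->6, |5|->6, |5|->6, |1|->1, |2|->2.5, |4|->4, |7|->8
Step 3: Attach original signs; sum ranks with positive sign and with negative sign.
W+ = 6 + 6 + 4 = 16
W- = 2.5 + 6 + 1 + 2.5 + 8 = 20
(Check: W+ + W- = 36 should equal n(n+1)/2 = 36.)
Step 4: Test statistic W = min(W+, W-) = 16.
Step 5: Ties in |d|, so use the tie-corrected normal approximation.
        E[W] = n(n+1)/4 = 8*9/4 = 18.
        Tie groups: |d|=2 (t=2), |d|=5 (t=3); sum(t^3 - t) = 30.
        Var[W] = n(n+1)(2n+1)/24 - sum(t^3-t)/48 = 1224/24 - 30/48 = 50.375.
        z = (W - E[W]) / sqrt(Var[W]) = (16 - 18) / 7.0975 = -0.2818.
        Two-sided p = 2*Phi(z) = 0.778106.
Step 6: alpha = 0.05. fail to reject H0.

W+ = 16, W- = 20, W = min = 16, p = 0.778106, fail to reject H0.


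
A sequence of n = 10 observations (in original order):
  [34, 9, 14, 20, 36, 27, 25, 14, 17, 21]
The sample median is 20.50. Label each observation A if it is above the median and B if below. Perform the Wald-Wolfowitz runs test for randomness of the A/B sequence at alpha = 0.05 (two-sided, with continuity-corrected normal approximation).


Step 1: Compute median = 20.50; label A = above, B = below.
Labels in order: ABBBAAABBA  (n_A = 5, n_B = 5)
Step 2: Count runs R = 5.
Step 3: Under H0 (random ordering), E[R] = 2*n_A*n_B/(n_A+n_B) + 1 = 2*5*5/10 + 1 = 6.0000.
        Var[R] = 2*n_A*n_B*(2*n_A*n_B - n_A - n_B) / ((n_A+n_B)^2 * (n_A+n_B-1)) = 2000/900 = 2.2222.
        SD[R] = 1.4907.
Step 4: Continuity-corrected z = (R + 0.5 - E[R]) / SD[R] = (5 + 0.5 - 6.0000) / 1.4907 = -0.3354.
Step 5: Two-sided p-value via normal approximation = 2*(1 - Phi(|z|)) = 0.737316.
Step 6: alpha = 0.05. fail to reject H0.

R = 5, z = -0.3354, p = 0.737316, fail to reject H0.


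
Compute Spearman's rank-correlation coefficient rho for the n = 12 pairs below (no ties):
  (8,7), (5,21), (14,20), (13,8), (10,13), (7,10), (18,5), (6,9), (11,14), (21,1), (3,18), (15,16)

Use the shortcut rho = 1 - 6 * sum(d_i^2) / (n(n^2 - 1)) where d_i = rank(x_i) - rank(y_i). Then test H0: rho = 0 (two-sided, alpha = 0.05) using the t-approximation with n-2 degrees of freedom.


Step 1: Rank x and y separately (midranks; no ties here).
rank(x): 8->5, 5->2, 14->9, 13->8, 10->6, 7->4, 18->11, 6->3, 11->7, 21->12, 3->1, 15->10
rank(y): 7->3, 21->12, 20->11, 8->4, 13->7, 10->6, 5->2, 9->5, 14->8, 1->1, 18->10, 16->9
Step 2: d_i = R_x(i) - R_y(i); compute d_i^2.
  (5-3)^2=4, (2-12)^2=100, (9-11)^2=4, (8-4)^2=16, (6-7)^2=1, (4-6)^2=4, (11-2)^2=81, (3-5)^2=4, (7-8)^2=1, (12-1)^2=121, (1-10)^2=81, (10-9)^2=1
sum(d^2) = 418.
Step 3: rho = 1 - 6*418 / (12*(12^2 - 1)) = 1 - 2508/1716 = -0.461538.
Step 4: Under H0, t = rho * sqrt((n-2)/(1-rho^2)) = -1.6452 ~ t(10).
Step 5: Two-sided p-value from the t-distribution with 10 df = 0.130948.
Step 6: alpha = 0.05. fail to reject H0.

rho = -0.4615, p = 0.130948, fail to reject H0 at alpha = 0.05.


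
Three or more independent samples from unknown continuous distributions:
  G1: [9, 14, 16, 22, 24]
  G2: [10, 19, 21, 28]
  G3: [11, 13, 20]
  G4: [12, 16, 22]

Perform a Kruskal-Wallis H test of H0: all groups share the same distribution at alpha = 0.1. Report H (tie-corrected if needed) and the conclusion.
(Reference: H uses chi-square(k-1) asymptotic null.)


Step 1: Combine all N = 15 observations and assign midranks.
sorted (value, group, rank): (9,G1,1), (10,G2,2), (11,G3,3), (12,G4,4), (13,G3,5), (14,G1,6), (16,G1,7.5), (16,G4,7.5), (19,G2,9), (20,G3,10), (21,G2,11), (22,G1,12.5), (22,G4,12.5), (24,G1,14), (28,G2,15)
Step 2: Sum ranks within each group.
R_1 = 41 (n_1 = 5)
R_2 = 37 (n_2 = 4)
R_3 = 18 (n_3 = 3)
R_4 = 24 (n_4 = 3)
Step 3: H = 12/(N(N+1)) * sum(R_i^2/n_i) - 3(N+1)
     = 12/(15*16) * (41^2/5 + 37^2/4 + 18^2/3 + 24^2/3) - 3*16
     = 0.050000 * 978.45 - 48
     = 0.922500.
Step 4: Ties present; correction factor C = 1 - 12/(15^3 - 15) = 0.996429. Corrected H = 0.922500 / 0.996429 = 0.925806.
Step 5: Under H0, H ~ chi^2(3); p-value = 0.819196.
Step 6: alpha = 0.1. fail to reject H0.

H = 0.9258, df = 3, p = 0.819196, fail to reject H0.


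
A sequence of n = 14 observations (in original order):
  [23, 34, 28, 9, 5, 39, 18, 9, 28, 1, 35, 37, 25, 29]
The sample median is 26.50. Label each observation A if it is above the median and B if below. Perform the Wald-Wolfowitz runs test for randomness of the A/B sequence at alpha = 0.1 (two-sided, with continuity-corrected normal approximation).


Step 1: Compute median = 26.50; label A = above, B = below.
Labels in order: BAABBABBABAABA  (n_A = 7, n_B = 7)
Step 2: Count runs R = 10.
Step 3: Under H0 (random ordering), E[R] = 2*n_A*n_B/(n_A+n_B) + 1 = 2*7*7/14 + 1 = 8.0000.
        Var[R] = 2*n_A*n_B*(2*n_A*n_B - n_A - n_B) / ((n_A+n_B)^2 * (n_A+n_B-1)) = 8232/2548 = 3.2308.
        SD[R] = 1.7974.
Step 4: Continuity-corrected z = (R - 0.5 - E[R]) / SD[R] = (10 - 0.5 - 8.0000) / 1.7974 = 0.8345.
Step 5: Two-sided p-value via normal approximation = 2*(1 - Phi(|z|)) = 0.403986.
Step 6: alpha = 0.1. fail to reject H0.

R = 10, z = 0.8345, p = 0.403986, fail to reject H0.


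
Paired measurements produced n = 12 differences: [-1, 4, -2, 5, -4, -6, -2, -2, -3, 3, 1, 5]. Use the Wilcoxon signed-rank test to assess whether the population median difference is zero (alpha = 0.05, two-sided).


Step 1: Drop any zero differences (none here) and take |d_i|.
|d| = [1, 4, 2, 5, 4, 6, 2, 2, 3, 3, 1, 5]
Step 2: Midrank |d_i| (ties get averaged ranks).
ranks: |1|->1.5, |4|->8.5, |2|->4, |5|->10.5, |4|->8.5, |6|->12, |2|->4, |2|->4, |3|->6.5, |3|->6.5, |1|->1.5, |5|->10.5
Step 3: Attach original signs; sum ranks with positive sign and with negative sign.
W+ = 8.5 + 10.5 + 6.5 + 1.5 + 10.5 = 37.5
W- = 1.5 + 4 + 8.5 + 12 + 4 + 4 + 6.5 = 40.5
(Check: W+ + W- = 78 should equal n(n+1)/2 = 78.)
Step 4: Test statistic W = min(W+, W-) = 37.5.
Step 5: Ties in |d|, so use the tie-corrected normal approximation.
        E[W] = n(n+1)/4 = 12*13/4 = 39.
        Tie groups: |d|=1 (t=2), |d|=2 (t=3), |d|=3 (t=2), |d|=4 (t=2), |d|=5 (t=2); sum(t^3 - t) = 48.
        Var[W] = n(n+1)(2n+1)/24 - sum(t^3-t)/48 = 3900/24 - 48/48 = 161.5.
        z = (W - E[W]) / sqrt(Var[W]) = (37.5 - 39) / 12.7083 = -0.1180.
        Two-sided p = 2*Phi(z) = 0.906041.
Step 6: alpha = 0.05. fail to reject H0.

W+ = 37.5, W- = 40.5, W = min = 37.5, p = 0.906041, fail to reject H0.


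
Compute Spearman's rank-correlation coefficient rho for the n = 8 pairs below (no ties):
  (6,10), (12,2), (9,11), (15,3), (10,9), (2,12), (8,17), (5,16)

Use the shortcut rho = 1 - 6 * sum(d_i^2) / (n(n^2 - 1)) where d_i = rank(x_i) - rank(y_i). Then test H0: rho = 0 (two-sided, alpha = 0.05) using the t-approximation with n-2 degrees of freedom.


Step 1: Rank x and y separately (midranks; no ties here).
rank(x): 6->3, 12->7, 9->5, 15->8, 10->6, 2->1, 8->4, 5->2
rank(y): 10->4, 2->1, 11->5, 3->2, 9->3, 12->6, 17->8, 16->7
Step 2: d_i = R_x(i) - R_y(i); compute d_i^2.
  (3-4)^2=1, (7-1)^2=36, (5-5)^2=0, (8-2)^2=36, (6-3)^2=9, (1-6)^2=25, (4-8)^2=16, (2-7)^2=25
sum(d^2) = 148.
Step 3: rho = 1 - 6*148 / (8*(8^2 - 1)) = 1 - 888/504 = -0.761905.
Step 4: Under H0, t = rho * sqrt((n-2)/(1-rho^2)) = -2.8814 ~ t(6).
Step 5: Two-sided p-value from the t-distribution with 6 df = 0.028005.
Step 6: alpha = 0.05. reject H0.

rho = -0.7619, p = 0.028005, reject H0 at alpha = 0.05.
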